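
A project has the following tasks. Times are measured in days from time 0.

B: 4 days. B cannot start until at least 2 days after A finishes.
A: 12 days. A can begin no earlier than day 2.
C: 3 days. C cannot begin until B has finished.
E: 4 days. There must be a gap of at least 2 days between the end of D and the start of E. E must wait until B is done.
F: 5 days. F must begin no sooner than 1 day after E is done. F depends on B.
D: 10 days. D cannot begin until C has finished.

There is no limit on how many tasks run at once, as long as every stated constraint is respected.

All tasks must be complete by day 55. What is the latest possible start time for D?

Nothing follows F; the deadline of day 55 is its only limit. It must start by 55 − 5 = day 50.
E must finish before F (must start by day 50, minus 1-day gap → day 49). With a 4-day duration, E must start by 49 − 4 = day 45.
D must finish before E (must start by day 45, minus 2-day gap → day 43). With a 10-day duration, D must start by 43 − 10 = day 33.

33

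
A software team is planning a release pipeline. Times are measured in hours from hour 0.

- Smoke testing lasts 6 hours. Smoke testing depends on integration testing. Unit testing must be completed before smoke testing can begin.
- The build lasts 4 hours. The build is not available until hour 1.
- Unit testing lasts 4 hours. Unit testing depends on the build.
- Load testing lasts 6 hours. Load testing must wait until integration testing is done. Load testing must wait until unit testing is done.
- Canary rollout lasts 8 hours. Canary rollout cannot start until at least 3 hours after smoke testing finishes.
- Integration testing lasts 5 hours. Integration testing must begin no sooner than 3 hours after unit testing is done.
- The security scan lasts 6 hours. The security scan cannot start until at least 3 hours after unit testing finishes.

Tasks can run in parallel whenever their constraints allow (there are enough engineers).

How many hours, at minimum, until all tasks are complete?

The build waits on its own release at hour 1, so it starts at hour 1 and finishes at 1 + 4 = hour 5.
After the build (finishes hour 5), unit testing can start at hour 5 and finishes at hour 9.
The security scan cannot begin until unit testing (finishes hour 9, plus 3-hour gap → hour 12). It runs from hour 12 to 12 + 6 = hour 18.
After unit testing (finishes hour 9, plus 3-hour gap → hour 12), integration testing can start at hour 12 and finishes at hour 17.
For load testing: integration testing (finishes hour 17); unit testing (finishes hour 9). Taking the maximum gives a start of hour 17, and it finishes at 17 + 6 = hour 23.
Smoke testing cannot start until integration testing (finishes hour 17); unit testing (finishes hour 9). The controlling bound is hour 17, so smoke testing finishes at 17 + 6 = hour 23.
Canary rollout waits on smoke testing (finishes hour 23, plus 3-hour gap → hour 26), so it starts at hour 26 and finishes at 26 + 8 = hour 34.
All tasks are finished once the last one completes. Finish times: The build at 5, Unit testing at 9, Integration testing at 17, The security scan at 18, Smoke testing at 23, Canary rollout at 34, Load testing at 23. The latest is hour 34.

34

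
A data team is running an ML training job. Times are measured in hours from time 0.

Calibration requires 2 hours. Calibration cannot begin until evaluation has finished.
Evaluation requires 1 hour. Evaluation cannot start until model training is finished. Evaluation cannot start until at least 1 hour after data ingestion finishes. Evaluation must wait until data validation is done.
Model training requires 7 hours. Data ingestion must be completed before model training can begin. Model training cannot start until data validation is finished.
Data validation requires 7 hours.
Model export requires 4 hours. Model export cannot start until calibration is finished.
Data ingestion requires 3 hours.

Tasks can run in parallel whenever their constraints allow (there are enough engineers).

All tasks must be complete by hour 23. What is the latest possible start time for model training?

9

Model export must finish by hour 23; it takes 4 hours, so it must start by 23 − 4 = hour 19.
Calibration feeds into model export (must start by hour 19); so calibration must finish by hour 19 and therefore start by hour 17.
Evaluation feeds into calibration (must start by hour 17); so evaluation must finish by hour 17 and therefore start by hour 16.
Since evaluation (must start by hour 16) depends on it, model training must finish by hour 16. Backing off its 7-hour duration gives a latest start of hour 9.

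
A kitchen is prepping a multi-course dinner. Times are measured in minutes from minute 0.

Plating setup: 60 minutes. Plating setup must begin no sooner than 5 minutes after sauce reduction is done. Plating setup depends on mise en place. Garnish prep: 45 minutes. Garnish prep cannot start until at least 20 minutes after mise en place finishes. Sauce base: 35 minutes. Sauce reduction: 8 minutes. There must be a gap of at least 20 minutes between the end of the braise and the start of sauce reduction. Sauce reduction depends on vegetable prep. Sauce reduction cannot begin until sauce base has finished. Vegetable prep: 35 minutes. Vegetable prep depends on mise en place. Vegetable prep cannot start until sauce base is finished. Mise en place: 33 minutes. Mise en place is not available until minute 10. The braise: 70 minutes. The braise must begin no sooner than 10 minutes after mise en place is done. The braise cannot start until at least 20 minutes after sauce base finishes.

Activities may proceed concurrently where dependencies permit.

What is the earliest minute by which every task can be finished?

Sauce base has no prerequisites, so it starts at minute 0 and finishes at minute 35.
After its own release at minute 10, mise en place can start at minute 10 and finishes at minute 43.
After mise en place (finishes minute 43, plus 20-minute gap → minute 63), garnish prep can start at minute 63 and finishes at minute 108.
Vegetable prep needs all of mise en place (finishes minute 43); sauce base (finishes minute 35). That puts its earliest start at minute 43; it finishes at 43 + 35 = minute 78.
The braise cannot start until mise en place (finishes minute 43, plus 10-minute gap → minute 53); sauce base (finishes minute 35, plus 20-minute gap → minute 55). The controlling bound is minute 55, so the braise finishes at 55 + 70 = minute 125.
Sauce reduction needs all of the braise (finishes minute 125, plus 20-minute gap → minute 145); vegetable prep (finishes minute 78); sauce base (finishes minute 35). That puts its earliest start at minute 145; it finishes at 145 + 8 = minute 153.
For plating setup: sauce reduction (finishes minute 153, plus 5-minute gap → minute 158); mise en place (finishes minute 43). Taking the maximum gives a start of minute 158, and it finishes at 158 + 60 = minute 218.
All tasks are finished once the last one completes. Finish times: Mise en place at 43, Sauce base at 35, The braise at 125, Vegetable prep at 78, Sauce reduction at 153, Plating setup at 218, Garnish prep at 108. The latest is minute 218.

218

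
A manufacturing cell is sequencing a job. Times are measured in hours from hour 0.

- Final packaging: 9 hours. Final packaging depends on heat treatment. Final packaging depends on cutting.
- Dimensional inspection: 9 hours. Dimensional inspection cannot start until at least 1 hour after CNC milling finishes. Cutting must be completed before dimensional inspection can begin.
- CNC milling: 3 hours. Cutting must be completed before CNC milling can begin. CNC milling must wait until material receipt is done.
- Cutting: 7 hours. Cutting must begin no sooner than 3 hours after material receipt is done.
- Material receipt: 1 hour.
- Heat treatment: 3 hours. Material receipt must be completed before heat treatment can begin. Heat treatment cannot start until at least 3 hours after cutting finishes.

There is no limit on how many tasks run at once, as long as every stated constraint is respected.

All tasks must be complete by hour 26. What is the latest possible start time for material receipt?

0

To finish by hour 26, dimensional inspection (duration 9) must start no later than hour 17.
CNC milling must finish before dimensional inspection (must start by hour 17, minus 1-hour gap → hour 16). With a 3-hour duration, CNC milling must start by 16 − 3 = hour 13.
Final packaging has no dependents, so it just needs to finish by hour 26. Starting by 26 − 9 = hour 17 achieves that.
Since final packaging (must start by hour 17) depends on it, heat treatment must finish by hour 17. Backing off its 3-hour duration gives a latest start of hour 14.
Cutting must finish in time for CNC milling (must start by hour 13); heat treatment (must start by hour 14, minus 3-hour gap → hour 11); dimensional inspection (must start by hour 17); final packaging (must start by hour 17). The tightest is hour 11, so cutting must start by 11 − 7 = hour 4.
For material receipt: cutting (must start by hour 4, minus 3-hour gap → hour 1); CNC milling (must start by hour 13); heat treatment (must start by hour 14). The most restrictive is hour 1; with a 1-hour duration, material receipt must start by hour 0.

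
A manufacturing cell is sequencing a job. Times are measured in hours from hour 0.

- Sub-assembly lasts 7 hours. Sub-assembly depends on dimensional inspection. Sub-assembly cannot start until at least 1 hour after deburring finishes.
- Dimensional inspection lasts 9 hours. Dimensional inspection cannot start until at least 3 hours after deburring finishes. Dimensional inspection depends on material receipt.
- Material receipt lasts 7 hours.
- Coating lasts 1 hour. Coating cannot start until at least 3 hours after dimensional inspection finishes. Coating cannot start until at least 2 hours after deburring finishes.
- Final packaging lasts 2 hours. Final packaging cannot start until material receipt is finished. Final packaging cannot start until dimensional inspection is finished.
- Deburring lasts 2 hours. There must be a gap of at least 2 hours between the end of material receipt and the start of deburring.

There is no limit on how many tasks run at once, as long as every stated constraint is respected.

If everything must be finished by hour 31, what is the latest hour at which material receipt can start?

To finish by hour 31, coating (duration 1) must start no later than hour 30.
To finish by hour 31, sub-assembly (duration 7) must start no later than hour 24.
To finish by hour 31, final packaging (duration 2) must start no later than hour 29.
Dimensional inspection has several dependents: coating (must start by hour 30, minus 3-hour gap → hour 27); sub-assembly (must start by hour 24); final packaging (must start by hour 29). The earliest of those limits is hour 24, so dimensional inspection must start by 24 − 9 = hour 15.
Deburring has several dependents: dimensional inspection (must start by hour 15, minus 3-hour gap → hour 12); coating (must start by hour 30, minus 2-hour gap → hour 28); sub-assembly (must start by hour 24, minus 1-hour gap → hour 23). The earliest of those limits is hour 12, so deburring must start by 12 − 2 = hour 10.
Material receipt has several dependents: deburring (must start by hour 10, minus 2-hour gap → hour 8); dimensional inspection (must start by hour 15); final packaging (must start by hour 29). The earliest of those limits is hour 8, so material receipt must start by 8 − 7 = hour 1.

1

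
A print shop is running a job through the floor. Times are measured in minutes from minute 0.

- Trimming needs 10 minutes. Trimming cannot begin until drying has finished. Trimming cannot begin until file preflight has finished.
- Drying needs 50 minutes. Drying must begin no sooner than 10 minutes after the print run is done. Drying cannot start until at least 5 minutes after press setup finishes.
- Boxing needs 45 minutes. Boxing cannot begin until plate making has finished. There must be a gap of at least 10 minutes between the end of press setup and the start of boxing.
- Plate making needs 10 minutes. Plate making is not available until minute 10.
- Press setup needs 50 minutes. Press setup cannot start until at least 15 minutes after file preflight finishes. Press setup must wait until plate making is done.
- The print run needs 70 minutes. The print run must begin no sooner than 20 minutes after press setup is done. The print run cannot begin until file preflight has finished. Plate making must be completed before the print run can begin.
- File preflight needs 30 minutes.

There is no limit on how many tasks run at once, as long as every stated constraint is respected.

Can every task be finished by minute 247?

Plate making waits on its own release at minute 10, so it starts at minute 10 and finishes at 10 + 10 = minute 20.
File preflight has no prerequisites, so it starts at minute 0 and finishes at minute 30.
For press setup: file preflight (finishes minute 30, plus 15-minute gap → minute 45); plate making (finishes minute 20). Taking the maximum gives a start of minute 45, and it finishes at 45 + 50 = minute 95.
Boxing needs all of plate making (finishes minute 20); press setup (finishes minute 95, plus 10-minute gap → minute 105). That puts its earliest start at minute 105; it finishes at 105 + 45 = minute 150.
For the print run: press setup (finishes minute 95, plus 20-minute gap → minute 115); file preflight (finishes minute 30); plate making (finishes minute 20). Taking the maximum gives a start of minute 115, and it finishes at 115 + 70 = minute 185.
Drying needs all of the print run (finishes minute 185, plus 10-minute gap → minute 195); press setup (finishes minute 95, plus 5-minute gap → minute 100). That puts its earliest start at minute 195; it finishes at 195 + 50 = minute 245.
Trimming has to wait for drying (finishes minute 245); file preflight (finishes minute 30). The latest of these is minute 245, so trimming runs minute 245 to 245 + 10 = minute 255.
The earliest everything can be done is minute 255, which is after the deadline of 247, so it is not possible.

No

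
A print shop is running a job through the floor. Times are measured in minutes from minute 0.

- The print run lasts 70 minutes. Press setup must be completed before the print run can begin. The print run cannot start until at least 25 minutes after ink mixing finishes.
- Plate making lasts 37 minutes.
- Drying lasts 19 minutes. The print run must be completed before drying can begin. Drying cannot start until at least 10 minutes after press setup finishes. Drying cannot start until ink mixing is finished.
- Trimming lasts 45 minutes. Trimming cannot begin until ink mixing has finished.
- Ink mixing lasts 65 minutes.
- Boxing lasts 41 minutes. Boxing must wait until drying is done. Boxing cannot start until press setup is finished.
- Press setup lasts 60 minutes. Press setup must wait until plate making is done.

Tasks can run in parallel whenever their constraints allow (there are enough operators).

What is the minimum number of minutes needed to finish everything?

Ink mixing can start immediately at minute 0; it finishes at minute 65.
Trimming waits on ink mixing (finishes minute 65), so it starts at minute 65 and finishes at 65 + 45 = minute 110.
Plate making has no prerequisites, so it starts at minute 0 and finishes at minute 37.
Press setup waits on plate making (finishes minute 37), so it starts at minute 37 and finishes at 37 + 60 = minute 97.
The print run cannot start until press setup (finishes minute 97); ink mixing (finishes minute 65, plus 25-minute gap → minute 90). The controlling bound is minute 97, so the print run finishes at 97 + 70 = minute 167.
Drying has to wait for the print run (finishes minute 167); press setup (finishes minute 97, plus 10-minute gap → minute 107); ink mixing (finishes minute 65). The latest of these is minute 167, so drying runs minute 167 to 167 + 19 = minute 186.
For boxing: drying (finishes minute 186); press setup (finishes minute 97). Taking the maximum gives a start of minute 186, and it finishes at 186 + 41 = minute 227.
All tasks are finished once the last one completes. Finish times: Plate making at 37, Ink mixing at 65, Press setup at 97, The print run at 167, Drying at 186, Trimming at 110, Boxing at 227. The latest is minute 227.

227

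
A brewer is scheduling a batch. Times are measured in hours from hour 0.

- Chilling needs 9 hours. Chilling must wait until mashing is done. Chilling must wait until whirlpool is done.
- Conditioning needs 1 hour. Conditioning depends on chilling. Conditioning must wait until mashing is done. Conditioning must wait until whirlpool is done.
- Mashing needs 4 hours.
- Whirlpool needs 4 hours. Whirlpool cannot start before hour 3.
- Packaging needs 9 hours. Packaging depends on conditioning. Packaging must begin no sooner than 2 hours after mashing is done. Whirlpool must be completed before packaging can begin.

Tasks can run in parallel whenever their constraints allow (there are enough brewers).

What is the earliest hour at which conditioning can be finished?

Whirlpool cannot begin until its own release at hour 3. It runs from hour 3 to 3 + 4 = hour 7.
Mashing can start immediately at hour 0; it finishes at hour 4.
Chilling has to wait for mashing (finishes hour 4); whirlpool (finishes hour 7). The latest of these is hour 7, so chilling runs hour 7 to 7 + 9 = hour 16.
Conditioning needs all of chilling (finishes hour 16); mashing (finishes hour 4); whirlpool (finishes hour 7). That puts its earliest start at hour 16; it finishes at 16 + 1 = hour 17.

17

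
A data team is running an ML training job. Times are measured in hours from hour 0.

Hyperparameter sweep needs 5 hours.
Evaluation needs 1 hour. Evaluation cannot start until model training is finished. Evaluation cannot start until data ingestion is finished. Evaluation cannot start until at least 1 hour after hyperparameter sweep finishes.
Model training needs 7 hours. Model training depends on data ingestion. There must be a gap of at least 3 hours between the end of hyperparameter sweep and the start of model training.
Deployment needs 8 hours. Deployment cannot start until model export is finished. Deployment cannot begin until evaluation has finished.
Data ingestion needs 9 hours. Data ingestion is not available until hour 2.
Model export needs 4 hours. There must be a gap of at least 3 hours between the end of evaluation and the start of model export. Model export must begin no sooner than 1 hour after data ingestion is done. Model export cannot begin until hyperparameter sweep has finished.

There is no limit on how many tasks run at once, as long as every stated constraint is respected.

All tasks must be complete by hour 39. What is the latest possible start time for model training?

Deployment must finish by hour 39; it takes 8 hours, so it must start by 39 − 8 = hour 31.
Since deployment (must start by hour 31) depends on it, model export must finish by hour 31. Backing off its 4-hour duration gives a latest start of hour 27.
Evaluation must finish in time for model export (must start by hour 27, minus 3-hour gap → hour 24); deployment (must start by hour 31). The tightest is hour 24, so evaluation must start by 24 − 1 = hour 23.
Model training feeds into evaluation (must start by hour 23); so model training must finish by hour 23 and therefore start by hour 16.

16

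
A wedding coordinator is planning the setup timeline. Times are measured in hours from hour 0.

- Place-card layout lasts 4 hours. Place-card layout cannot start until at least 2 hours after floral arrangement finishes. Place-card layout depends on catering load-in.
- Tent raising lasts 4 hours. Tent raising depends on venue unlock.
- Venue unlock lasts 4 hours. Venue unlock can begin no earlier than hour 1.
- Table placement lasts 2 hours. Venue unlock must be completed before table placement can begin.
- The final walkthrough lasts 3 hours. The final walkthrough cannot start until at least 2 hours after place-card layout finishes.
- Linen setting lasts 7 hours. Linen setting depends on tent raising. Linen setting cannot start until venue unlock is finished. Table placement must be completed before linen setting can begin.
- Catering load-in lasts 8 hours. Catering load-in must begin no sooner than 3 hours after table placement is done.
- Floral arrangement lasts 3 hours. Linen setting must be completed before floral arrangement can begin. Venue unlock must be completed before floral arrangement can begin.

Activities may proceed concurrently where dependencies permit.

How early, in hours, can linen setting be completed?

16

Venue unlock waits on its own release at hour 1, so it starts at hour 1 and finishes at 1 + 4 = hour 5.
Table placement cannot begin until venue unlock (finishes hour 5). It runs from hour 5 to 5 + 2 = hour 7.
Tent raising waits on venue unlock (finishes hour 5), so it starts at hour 5 and finishes at 5 + 4 = hour 9.
Linen setting cannot start until tent raising (finishes hour 9); venue unlock (finishes hour 5); table placement (finishes hour 7). The controlling bound is hour 9, so linen setting finishes at 9 + 7 = hour 16.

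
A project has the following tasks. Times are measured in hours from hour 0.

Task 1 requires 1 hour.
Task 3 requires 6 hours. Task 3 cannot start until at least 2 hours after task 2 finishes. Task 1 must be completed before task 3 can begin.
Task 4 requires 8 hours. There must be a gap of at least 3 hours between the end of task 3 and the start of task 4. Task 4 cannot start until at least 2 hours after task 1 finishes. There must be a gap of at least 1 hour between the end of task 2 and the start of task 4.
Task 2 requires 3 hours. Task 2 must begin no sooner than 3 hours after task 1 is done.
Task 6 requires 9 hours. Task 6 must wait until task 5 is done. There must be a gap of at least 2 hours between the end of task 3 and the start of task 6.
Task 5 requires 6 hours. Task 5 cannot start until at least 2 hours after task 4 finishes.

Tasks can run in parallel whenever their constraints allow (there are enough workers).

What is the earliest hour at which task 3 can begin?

9

Task 1 has no prerequisites, so it starts at hour 0 and finishes at hour 1.
Task 2 waits on task 1 (finishes hour 1, plus 3-hour gap → hour 4), so it starts at hour 4 and finishes at 4 + 3 = hour 7.
Task 3 waits on task 2 (finishes hour 7, plus 2-hour gap → hour 9); task 1 (finishes hour 1). The latest of these is hour 9, which is the earliest task 3 can start.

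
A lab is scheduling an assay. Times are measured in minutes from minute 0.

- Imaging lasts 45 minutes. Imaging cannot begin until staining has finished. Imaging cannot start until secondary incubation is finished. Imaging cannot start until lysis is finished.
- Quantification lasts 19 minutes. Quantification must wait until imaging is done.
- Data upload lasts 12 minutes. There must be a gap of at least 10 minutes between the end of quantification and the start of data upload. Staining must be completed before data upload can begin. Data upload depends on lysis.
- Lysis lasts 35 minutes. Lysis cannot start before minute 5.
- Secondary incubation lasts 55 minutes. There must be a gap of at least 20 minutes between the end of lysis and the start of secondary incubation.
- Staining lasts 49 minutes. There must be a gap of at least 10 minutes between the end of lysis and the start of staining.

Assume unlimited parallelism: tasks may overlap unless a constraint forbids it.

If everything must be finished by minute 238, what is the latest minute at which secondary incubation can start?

Data upload has no dependents, so it just needs to finish by minute 238. Starting by 238 − 12 = minute 226 achieves that.
Quantification has to be done before data upload (must start by minute 226, minus 10-minute gap → minute 216). That means finishing by minute 216, i.e. starting by 216 − 19 = minute 197.
Since quantification (must start by minute 197) depends on it, imaging must finish by minute 197. Backing off its 45-minute duration gives a latest start of minute 152.
Secondary incubation must finish before imaging (must start by minute 152). With a 55-minute duration, secondary incubation must start by 152 − 55 = minute 97.

97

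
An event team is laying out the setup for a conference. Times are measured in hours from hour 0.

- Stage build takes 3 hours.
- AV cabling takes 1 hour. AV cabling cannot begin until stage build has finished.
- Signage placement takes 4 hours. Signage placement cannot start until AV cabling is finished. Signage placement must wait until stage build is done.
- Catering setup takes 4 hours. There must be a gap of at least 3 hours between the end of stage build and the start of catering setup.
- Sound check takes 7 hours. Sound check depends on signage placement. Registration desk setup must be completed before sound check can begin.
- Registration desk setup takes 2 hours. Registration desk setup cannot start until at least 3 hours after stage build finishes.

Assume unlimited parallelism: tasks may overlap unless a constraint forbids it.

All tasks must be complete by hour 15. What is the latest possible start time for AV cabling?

Sound check has no dependents, so it just needs to finish by hour 15. Starting by 15 − 7 = hour 8 achieves that.
Signage placement has to be done before sound check (must start by hour 8). That means finishing by hour 8, i.e. starting by 8 − 4 = hour 4.
AV cabling has to be done before signage placement (must start by hour 4). That means finishing by hour 4, i.e. starting by 4 − 1 = hour 3.

3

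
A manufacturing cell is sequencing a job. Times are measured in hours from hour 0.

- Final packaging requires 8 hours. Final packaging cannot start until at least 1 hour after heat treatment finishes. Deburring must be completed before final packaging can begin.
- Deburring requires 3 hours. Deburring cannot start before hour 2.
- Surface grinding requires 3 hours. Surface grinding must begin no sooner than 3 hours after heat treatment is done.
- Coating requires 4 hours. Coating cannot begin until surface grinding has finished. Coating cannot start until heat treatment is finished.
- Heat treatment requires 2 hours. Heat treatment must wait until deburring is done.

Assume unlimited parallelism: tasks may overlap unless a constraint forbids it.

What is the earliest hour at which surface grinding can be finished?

13

After its own release at hour 2, deburring can start at hour 2 and finishes at hour 5.
After deburring (finishes hour 5), heat treatment can start at hour 5 and finishes at hour 7.
Surface grinding waits on heat treatment (finishes hour 7, plus 3-hour gap → hour 10), so it starts at hour 10 and finishes at 10 + 3 = hour 13.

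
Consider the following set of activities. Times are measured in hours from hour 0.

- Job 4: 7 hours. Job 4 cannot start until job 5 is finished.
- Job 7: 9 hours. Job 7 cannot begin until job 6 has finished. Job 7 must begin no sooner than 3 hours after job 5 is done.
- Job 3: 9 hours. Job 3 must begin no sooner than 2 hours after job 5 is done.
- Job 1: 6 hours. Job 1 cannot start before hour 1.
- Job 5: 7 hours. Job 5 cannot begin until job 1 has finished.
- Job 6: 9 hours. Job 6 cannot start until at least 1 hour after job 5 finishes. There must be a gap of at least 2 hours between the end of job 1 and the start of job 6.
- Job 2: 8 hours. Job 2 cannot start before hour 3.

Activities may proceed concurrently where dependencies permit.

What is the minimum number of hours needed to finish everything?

33

Job 2 waits on its own release at hour 3, so it starts at hour 3 and finishes at 3 + 8 = hour 11.
After its own release at hour 1, job 1 can start at hour 1 and finishes at hour 7.
After job 1 (finishes hour 7), job 5 can start at hour 7 and finishes at hour 14.
Job 6 has to wait for job 5 (finishes hour 14, plus 1-hour gap → hour 15); job 1 (finishes hour 7, plus 2-hour gap → hour 9). The latest of these is hour 15, so job 6 runs hour 15 to 15 + 9 = hour 24.
For job 7: job 6 (finishes hour 24); job 5 (finishes hour 14, plus 3-hour gap → hour 17). Taking the maximum gives a start of hour 24, and it finishes at 24 + 9 = hour 33.
After job 5 (finishes hour 14), job 4 can start at hour 14 and finishes at hour 21.
Job 3 waits on job 5 (finishes hour 14, plus 2-hour gap → hour 16), so it starts at hour 16 and finishes at 16 + 9 = hour 25.
All tasks are finished once the last one completes. Finish times: Job 1 at 7, Job 2 at 11, Job 3 at 25, Job 4 at 21, Job 5 at 14, Job 6 at 24, Job 7 at 33. The latest is hour 33.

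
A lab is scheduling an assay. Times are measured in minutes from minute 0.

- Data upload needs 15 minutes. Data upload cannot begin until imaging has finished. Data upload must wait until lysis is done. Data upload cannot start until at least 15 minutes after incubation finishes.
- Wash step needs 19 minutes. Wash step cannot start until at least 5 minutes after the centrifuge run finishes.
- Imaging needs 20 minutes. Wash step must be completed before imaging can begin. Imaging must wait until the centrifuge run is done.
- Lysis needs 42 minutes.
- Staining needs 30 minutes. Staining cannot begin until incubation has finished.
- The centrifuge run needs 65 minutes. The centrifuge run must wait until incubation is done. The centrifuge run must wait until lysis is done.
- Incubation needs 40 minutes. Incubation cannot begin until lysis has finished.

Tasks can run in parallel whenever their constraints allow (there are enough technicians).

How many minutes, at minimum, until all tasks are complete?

Lysis has no prerequisites, so it starts at minute 0 and finishes at minute 42.
Incubation cannot begin until lysis (finishes minute 42). It runs from minute 42 to 42 + 40 = minute 82.
Staining waits on incubation (finishes minute 82), so it starts at minute 82 and finishes at 82 + 30 = minute 112.
For the centrifuge run: incubation (finishes minute 82); lysis (finishes minute 42). Taking the maximum gives a start of minute 82, and it finishes at 82 + 65 = minute 147.
Wash step waits on the centrifuge run (finishes minute 147, plus 5-minute gap → minute 152), so it starts at minute 152 and finishes at 152 + 19 = minute 171.
Imaging cannot start until wash step (finishes minute 171); the centrifuge run (finishes minute 147). The controlling bound is minute 171, so imaging finishes at 171 + 20 = minute 191.
Data upload cannot start until imaging (finishes minute 191); lysis (finishes minute 42); incubation (finishes minute 82, plus 15-minute gap → minute 97). The controlling bound is minute 191, so data upload finishes at 191 + 15 = minute 206.
All tasks are finished once the last one completes. Finish times: Lysis at 42, Incubation at 82, The centrifuge run at 147, Wash step at 171, Staining at 112, Imaging at 191, Data upload at 206. The latest is minute 206.

206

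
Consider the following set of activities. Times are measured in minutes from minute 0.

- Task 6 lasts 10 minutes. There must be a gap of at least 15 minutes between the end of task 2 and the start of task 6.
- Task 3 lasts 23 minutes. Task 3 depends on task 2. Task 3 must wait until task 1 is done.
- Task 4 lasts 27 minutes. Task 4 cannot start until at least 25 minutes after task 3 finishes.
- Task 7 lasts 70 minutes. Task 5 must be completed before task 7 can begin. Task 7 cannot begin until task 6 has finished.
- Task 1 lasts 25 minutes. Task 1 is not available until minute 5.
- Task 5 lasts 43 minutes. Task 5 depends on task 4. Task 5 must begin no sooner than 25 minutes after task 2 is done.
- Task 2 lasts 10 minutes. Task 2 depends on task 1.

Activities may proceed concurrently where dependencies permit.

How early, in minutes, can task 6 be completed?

Task 1 cannot begin until its own release at minute 5. It runs from minute 5 to 5 + 25 = minute 30.
Task 2 waits on task 1 (finishes minute 30), so it starts at minute 30 and finishes at 30 + 10 = minute 40.
Task 6 cannot begin until task 2 (finishes minute 40, plus 15-minute gap → minute 55). It runs from minute 55 to 55 + 10 = minute 65.

65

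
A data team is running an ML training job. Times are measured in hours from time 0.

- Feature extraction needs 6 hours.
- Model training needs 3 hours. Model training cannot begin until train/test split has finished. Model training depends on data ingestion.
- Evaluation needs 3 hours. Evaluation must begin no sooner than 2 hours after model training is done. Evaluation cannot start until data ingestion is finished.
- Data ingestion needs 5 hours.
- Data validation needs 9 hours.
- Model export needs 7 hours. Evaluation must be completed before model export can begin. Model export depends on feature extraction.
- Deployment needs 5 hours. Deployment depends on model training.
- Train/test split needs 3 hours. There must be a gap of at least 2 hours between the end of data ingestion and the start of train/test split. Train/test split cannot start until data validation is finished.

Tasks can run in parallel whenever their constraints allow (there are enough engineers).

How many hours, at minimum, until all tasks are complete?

Nothing blocks feature extraction, so it runs from hour 0 to hour 6.
Data validation has no prerequisites, so it starts at hour 0 and finishes at hour 9.
Data ingestion has no prerequisites, so it starts at hour 0 and finishes at hour 5.
Train/test split has to wait for data ingestion (finishes hour 5, plus 2-hour gap → hour 7); data validation (finishes hour 9). The latest of these is hour 9, so train/test split runs hour 9 to 9 + 3 = hour 12.
For model training: train/test split (finishes hour 12); data ingestion (finishes hour 5). Taking the maximum gives a start of hour 12, and it finishes at 12 + 3 = hour 15.
Deployment waits on model training (finishes hour 15), so it starts at hour 15 and finishes at 15 + 5 = hour 20.
Evaluation needs all of model training (finishes hour 15, plus 2-hour gap → hour 17); data ingestion (finishes hour 5). That puts its earliest start at hour 17; it finishes at 17 + 3 = hour 20.
For model export: evaluation (finishes hour 20); feature extraction (finishes hour 6). Taking the maximum gives a start of hour 20, and it finishes at 20 + 7 = hour 27.
All tasks are finished once the last one completes. Finish times: Data ingestion at 5, Data validation at 9, Feature extraction at 6, Train/test split at 12, Model training at 15, Evaluation at 20, Model export at 27, Deployment at 20. The latest is hour 27.

27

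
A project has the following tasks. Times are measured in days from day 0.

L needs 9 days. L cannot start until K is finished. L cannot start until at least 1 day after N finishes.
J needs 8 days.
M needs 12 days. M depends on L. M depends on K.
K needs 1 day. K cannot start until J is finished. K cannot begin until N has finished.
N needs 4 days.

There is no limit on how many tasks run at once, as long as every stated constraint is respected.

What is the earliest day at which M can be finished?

30

N has no prerequisites, so it starts at day 0 and finishes at day 4.
Nothing blocks J, so it runs from day 0 to day 8.
K has to wait for J (finishes day 8); N (finishes day 4). The latest of these is day 8, so K runs day 8 to 8 + 1 = day 9.
L needs all of K (finishes day 9); N (finishes day 4, plus 1-day gap → day 5). That puts its earliest start at day 9; it finishes at 9 + 9 = day 18.
M cannot start until L (finishes day 18); K (finishes day 9). The controlling bound is day 18, so M finishes at 18 + 12 = day 30.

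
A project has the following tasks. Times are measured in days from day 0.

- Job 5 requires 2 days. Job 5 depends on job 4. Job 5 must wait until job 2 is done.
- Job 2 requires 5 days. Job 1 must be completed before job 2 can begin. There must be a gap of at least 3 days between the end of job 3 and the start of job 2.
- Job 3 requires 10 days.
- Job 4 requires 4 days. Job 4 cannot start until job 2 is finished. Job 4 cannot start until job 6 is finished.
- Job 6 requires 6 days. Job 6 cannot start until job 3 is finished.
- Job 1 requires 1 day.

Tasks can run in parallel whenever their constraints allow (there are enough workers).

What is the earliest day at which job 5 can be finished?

Job 3 has no prerequisites, so it starts at day 0 and finishes at day 10.
Job 6 waits on job 3 (finishes day 10), so it starts at day 10 and finishes at 10 + 6 = day 16.
Job 1 has no prerequisites, so it starts at day 0 and finishes at day 1.
Job 2 needs all of job 1 (finishes day 1); job 3 (finishes day 10, plus 3-day gap → day 13). That puts its earliest start at day 13; it finishes at 13 + 5 = day 18.
Job 4 has to wait for job 2 (finishes day 18); job 6 (finishes day 16). The latest of these is day 18, so job 4 runs day 18 to 18 + 4 = day 22.
For job 5: job 4 (finishes day 22); job 2 (finishes day 18). Taking the maximum gives a start of day 22, and it finishes at 22 + 2 = day 24.

24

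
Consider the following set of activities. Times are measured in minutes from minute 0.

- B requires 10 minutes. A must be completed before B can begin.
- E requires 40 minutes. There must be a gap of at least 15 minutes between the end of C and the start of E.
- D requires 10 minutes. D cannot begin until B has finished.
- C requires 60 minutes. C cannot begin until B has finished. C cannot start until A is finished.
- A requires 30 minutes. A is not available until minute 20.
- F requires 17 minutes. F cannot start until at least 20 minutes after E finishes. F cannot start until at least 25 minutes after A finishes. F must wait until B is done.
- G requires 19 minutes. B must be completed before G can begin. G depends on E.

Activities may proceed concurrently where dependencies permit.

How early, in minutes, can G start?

A waits on its own release at minute 20, so it starts at minute 20 and finishes at 20 + 30 = minute 50.
B cannot begin until A (finishes minute 50). It runs from minute 50 to 50 + 10 = minute 60.
For C: B (finishes minute 60); A (finishes minute 50). Taking the maximum gives a start of minute 60, and it finishes at 60 + 60 = minute 120.
E waits on C (finishes minute 120, plus 15-minute gap → minute 135), so it starts at minute 135 and finishes at 135 + 40 = minute 175.
G waits on B (finishes minute 60); E (finishes minute 175). The latest of these is minute 175, which is the earliest G can start.

175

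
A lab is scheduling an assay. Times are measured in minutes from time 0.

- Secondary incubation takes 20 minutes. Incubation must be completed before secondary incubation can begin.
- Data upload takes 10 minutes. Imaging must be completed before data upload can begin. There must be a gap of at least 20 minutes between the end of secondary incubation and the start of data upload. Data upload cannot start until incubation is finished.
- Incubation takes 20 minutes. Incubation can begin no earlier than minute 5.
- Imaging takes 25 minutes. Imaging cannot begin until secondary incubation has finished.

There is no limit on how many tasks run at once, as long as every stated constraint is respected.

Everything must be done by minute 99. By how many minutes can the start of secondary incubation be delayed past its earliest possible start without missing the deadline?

Incubation waits on its own release at minute 5, so it starts at minute 5 and finishes at 5 + 20 = minute 25.
Secondary incubation cannot begin until incubation (finishes minute 25). It runs from minute 25 to 25 + 20 = minute 45.

Working backward from the deadline:
Data upload must finish by minute 99; it takes 10 minutes, so it must start by 99 − 10 = minute 89.
Imaging has to be done before data upload (must start by minute 89). That means finishing by minute 89, i.e. starting by 89 − 25 = minute 64.
Secondary incubation feeds imaging (must start by minute 64); data upload (must start by minute 89, minus 20-minute gap → minute 69). Taking the minimum, secondary incubation must finish by minute 64 and start by 64 − 20 = minute 44.
So secondary incubation can start as early as minute 25 and as late as minute 44, giving 44 − 25 = 19 minutes of slack.

19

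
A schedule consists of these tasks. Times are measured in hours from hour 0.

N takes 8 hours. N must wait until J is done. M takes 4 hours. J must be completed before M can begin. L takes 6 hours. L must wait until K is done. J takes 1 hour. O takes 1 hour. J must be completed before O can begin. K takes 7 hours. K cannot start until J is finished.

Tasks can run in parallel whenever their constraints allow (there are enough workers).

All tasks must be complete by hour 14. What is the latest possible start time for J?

0

L has no dependents, so it just needs to finish by hour 14. Starting by 14 − 6 = hour 8 achieves that.
K has to be done before L (must start by hour 8). That means finishing by hour 8, i.e. starting by 8 − 7 = hour 1.
M must finish by hour 14; it takes 4 hours, so it must start by 14 − 4 = hour 10.
Nothing follows N; the deadline of hour 14 is its only limit. It must start by 14 − 8 = hour 6.
O has no dependents, so it just needs to finish by hour 14. Starting by 14 − 1 = hour 13 achieves that.
For J: K (must start by hour 1); M (must start by hour 10); N (must start by hour 6); O (must start by hour 13). The most restrictive is hour 1; with a 1-hour duration, J must start by hour 0.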